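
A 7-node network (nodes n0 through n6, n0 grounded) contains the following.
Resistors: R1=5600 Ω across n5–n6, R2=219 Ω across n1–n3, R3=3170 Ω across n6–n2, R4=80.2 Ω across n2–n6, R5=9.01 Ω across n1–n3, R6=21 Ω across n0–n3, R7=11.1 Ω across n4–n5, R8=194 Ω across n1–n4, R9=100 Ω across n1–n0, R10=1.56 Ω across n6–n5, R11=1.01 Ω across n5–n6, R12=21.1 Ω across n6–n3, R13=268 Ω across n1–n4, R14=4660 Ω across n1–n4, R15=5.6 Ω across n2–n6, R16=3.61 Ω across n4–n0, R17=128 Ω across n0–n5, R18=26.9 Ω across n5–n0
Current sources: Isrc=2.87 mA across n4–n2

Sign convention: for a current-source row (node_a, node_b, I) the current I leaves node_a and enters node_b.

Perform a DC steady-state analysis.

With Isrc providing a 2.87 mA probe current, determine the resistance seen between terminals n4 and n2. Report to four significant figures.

R_eq = 12.38 Ω

MNA unknowns: 6 node voltages V₁..V_6
R1: Y=0.0001786 on G[5,6]
R2: Y=0.004566 on G[1,3]
R3: Y=0.0003155 on G[6,2]
R4: Y=0.01247 on G[2,6]
R5: Y=0.1110 on G[1,3]
R6: Y=0.04762 on G[0,3]
R7: Y=0.09009 on G[4,5]
R8: Y=0.005155 on G[1,4]
R9: Y=0.01000 on G[1,0]
R10: Y=0.6410 on G[6,5]
R11: Y=0.9901 on G[5,6]
R12: Y=0.04739 on G[6,3]
R13: Y=0.003731 on G[1,4]
R14: Y=0.0002146 on G[1,4]
R15: Y=0.1786 on G[2,6]
R16: Y=0.2770 on G[4,0]
R17: Y=0.007812 on G[0,5]
R18: Y=0.03717 on G[5,0]
Isrc: z[4]−=0.00287, z[2]+=0.00287
solve → V1=0.005603, V2=0.03169, V3=0.006832, V4=-0.003849, V5=0.01522, V6=0.01669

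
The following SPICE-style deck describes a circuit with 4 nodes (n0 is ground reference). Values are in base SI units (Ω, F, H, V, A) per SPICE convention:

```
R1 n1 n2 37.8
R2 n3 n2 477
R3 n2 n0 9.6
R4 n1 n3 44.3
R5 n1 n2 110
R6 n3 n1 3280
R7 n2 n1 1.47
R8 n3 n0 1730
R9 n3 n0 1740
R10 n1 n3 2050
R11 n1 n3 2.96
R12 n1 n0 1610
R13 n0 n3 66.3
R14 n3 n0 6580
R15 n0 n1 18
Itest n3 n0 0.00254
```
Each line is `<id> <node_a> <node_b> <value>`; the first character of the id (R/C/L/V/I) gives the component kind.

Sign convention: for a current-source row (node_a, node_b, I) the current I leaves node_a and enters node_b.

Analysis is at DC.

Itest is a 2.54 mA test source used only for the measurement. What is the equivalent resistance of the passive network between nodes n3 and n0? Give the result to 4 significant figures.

Apply KCL at each of the 3 non-ground nodes and solve the resulting linear system.
Node n1: branches {R1, R4, R5, R6, R7, R10, R11, R12, R15} → V_1 = -0.01492
Node n2: branches {R1, R2, R3, R5, R7} → V_2 = -0.01304
Node n3: branches {R2, R4, R6, R8, R9, R10, R11, R13, R14, Itest} → V_3 = -0.02095

R_eq = 8.249 Ω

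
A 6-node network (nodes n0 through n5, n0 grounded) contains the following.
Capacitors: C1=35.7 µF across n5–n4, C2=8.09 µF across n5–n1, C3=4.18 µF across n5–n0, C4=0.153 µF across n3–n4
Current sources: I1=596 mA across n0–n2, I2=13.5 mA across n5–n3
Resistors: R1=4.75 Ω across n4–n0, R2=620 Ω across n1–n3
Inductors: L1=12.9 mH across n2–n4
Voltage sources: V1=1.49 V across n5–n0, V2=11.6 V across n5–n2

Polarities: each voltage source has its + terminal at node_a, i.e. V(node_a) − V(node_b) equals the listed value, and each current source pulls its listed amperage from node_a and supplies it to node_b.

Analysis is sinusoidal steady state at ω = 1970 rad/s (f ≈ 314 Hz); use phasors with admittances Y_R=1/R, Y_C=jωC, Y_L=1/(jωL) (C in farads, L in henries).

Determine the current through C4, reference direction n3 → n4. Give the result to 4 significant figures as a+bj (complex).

MNA unknowns: 5 node voltages V₁..V_5 plus 2 source currents (V1, V2)
C1: Y=0.000+0.07033j on G[5,4]
C2: Y=0.000+0.01594j on G[5,1]
I1: z[0]−=0.596, z[2]+=0.596
R1: Y=0.2105+0.000j on G[4,0]
C3: Y=0.000+0.008235j on G[5,0]
L1: Y=0.000-0.03935j on G[2,4]
C4: Y=0.000+0.0003014j on G[3,4]
R2: Y=0.001613+0.000j on G[1,3]
I2: z[5]−=0.0135, z[3]+=0.0135
V1: row V5−V0=1.49, i_V1 at 5,0
V2: row V5−V2=11.6, i_V2 at 5,2
solve → V1=1.330-0.7584j, V2=-10.11+0.000j, V3=8.823-2.341j, V4=0.3522+2.348j, V5=1.490+0.000j
aux → i_V1=0.5219-0.5065j, i_V2=-0.6884+0.4117j

0.001413+0.002553j A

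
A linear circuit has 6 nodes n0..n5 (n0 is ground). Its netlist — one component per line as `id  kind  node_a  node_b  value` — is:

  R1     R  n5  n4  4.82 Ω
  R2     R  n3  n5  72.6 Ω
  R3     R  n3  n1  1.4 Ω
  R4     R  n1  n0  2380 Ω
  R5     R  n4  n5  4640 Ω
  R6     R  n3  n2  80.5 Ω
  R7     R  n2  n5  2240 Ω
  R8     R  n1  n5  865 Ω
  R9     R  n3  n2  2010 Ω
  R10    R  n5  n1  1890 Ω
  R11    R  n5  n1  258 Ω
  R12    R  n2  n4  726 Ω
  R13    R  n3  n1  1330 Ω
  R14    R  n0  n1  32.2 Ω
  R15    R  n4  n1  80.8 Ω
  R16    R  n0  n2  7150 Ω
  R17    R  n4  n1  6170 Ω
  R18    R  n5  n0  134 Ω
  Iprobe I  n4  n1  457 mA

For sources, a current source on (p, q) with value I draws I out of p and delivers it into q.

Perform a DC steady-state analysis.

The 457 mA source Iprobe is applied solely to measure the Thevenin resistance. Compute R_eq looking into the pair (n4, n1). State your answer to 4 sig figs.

R_eq = 27.47 Ω

MNA unknowns: 5 node voltages V₁..V_5
R1: Y=0.2075 on G[5,4]
R2: Y=0.01377 on G[3,5]
R3: Y=0.7143 on G[3,1]
R4: Y=0.0004202 on G[1,0]
R5: Y=0.0002155 on G[4,5]
R6: Y=0.01242 on G[3,2]
R7: Y=0.0004464 on G[2,5]
R8: Y=0.001156 on G[1,5]
R9: Y=0.0004975 on G[3,2]
R10: Y=0.0005291 on G[5,1]
R11: Y=0.003876 on G[5,1]
R12: Y=0.001377 on G[2,4]
R13: Y=0.0007519 on G[3,1]
R14: Y=0.03106 on G[0,1]
R15: Y=0.01238 on G[4,1]
R16: Y=0.0001399 on G[0,2]
R17: Y=0.0001621 on G[4,1]
R18: Y=0.007463 on G[5,0]
Iprobe: z[4]−=0.457, z[1]+=0.457
solve → V1=2.142, V2=0.4181, V3=1.904, V4=-10.41, V5=-9.042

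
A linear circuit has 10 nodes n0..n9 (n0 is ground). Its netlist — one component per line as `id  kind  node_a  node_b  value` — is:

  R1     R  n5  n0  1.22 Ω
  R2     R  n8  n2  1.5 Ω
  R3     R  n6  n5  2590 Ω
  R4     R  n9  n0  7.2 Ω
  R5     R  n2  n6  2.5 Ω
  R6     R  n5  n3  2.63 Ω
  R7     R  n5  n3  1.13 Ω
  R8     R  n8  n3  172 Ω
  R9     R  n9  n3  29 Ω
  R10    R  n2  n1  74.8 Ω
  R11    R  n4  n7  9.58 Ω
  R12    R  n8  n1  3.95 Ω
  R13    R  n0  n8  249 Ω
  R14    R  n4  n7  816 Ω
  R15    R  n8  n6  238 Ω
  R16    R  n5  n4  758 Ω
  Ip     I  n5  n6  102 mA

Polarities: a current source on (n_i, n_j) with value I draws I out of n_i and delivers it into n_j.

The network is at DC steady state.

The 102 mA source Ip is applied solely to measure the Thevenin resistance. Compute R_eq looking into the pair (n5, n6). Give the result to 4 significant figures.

MNA unknowns: 9 node voltages V₁..V_9
R1: Y=0.8197 on G[5,0]
R2: Y=0.6667 on G[8,2]
R3: Y=0.0003861 on G[6,5]
R4: Y=0.1389 on G[9,0]
R5: Y=0.4000 on G[2,6]
R6: Y=0.3802 on G[5,3]
R7: Y=0.8850 on G[5,3]
R8: Y=0.005814 on G[8,3]
R9: Y=0.03448 on G[9,3]
R10: Y=0.01337 on G[2,1]
R11: Y=0.1044 on G[4,7]
R12: Y=0.2532 on G[8,1]
R13: Y=0.004016 on G[0,8]
R14: Y=0.001225 on G[4,7]
R15: Y=0.004202 on G[8,6]
R16: Y=0.001319 on G[5,4]
Ip: z[5]−=0.102, z[6]+=0.102
solve → V1=9.973, V2=10.11, V3=-0.002860, V4=-0.04873, V5=-0.04873, V6=10.35, V7=-0.04873, V8=9.966, V9=-0.0005689

R_eq = 101.9 Ω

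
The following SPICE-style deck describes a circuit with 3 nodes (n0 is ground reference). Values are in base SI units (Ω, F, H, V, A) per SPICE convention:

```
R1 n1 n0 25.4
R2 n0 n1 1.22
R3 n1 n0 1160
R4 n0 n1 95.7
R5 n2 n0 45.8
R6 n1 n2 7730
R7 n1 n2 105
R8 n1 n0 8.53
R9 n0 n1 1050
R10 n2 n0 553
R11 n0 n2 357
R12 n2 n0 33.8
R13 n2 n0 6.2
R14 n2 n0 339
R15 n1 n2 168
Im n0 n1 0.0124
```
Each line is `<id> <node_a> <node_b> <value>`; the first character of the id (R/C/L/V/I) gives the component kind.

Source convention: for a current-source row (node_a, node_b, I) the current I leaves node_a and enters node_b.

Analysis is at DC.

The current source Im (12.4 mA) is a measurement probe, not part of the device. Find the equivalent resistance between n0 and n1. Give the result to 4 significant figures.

R_eq = 0.9969 Ω

MNA unknowns: 2 node voltages V₁..V_2
R1: Y=0.03937 on G[1,0]
R2: Y=0.8197 on G[0,1]
R3: Y=0.0008621 on G[1,0]
R4: Y=0.01045 on G[0,1]
R5: Y=0.02183 on G[2,0]
R6: Y=0.0001294 on G[1,2]
R7: Y=0.009524 on G[1,2]
R8: Y=0.1172 on G[1,0]
R9: Y=0.0009524 on G[0,1]
R10: Y=0.001808 on G[2,0]
R11: Y=0.002801 on G[0,2]
R12: Y=0.02959 on G[2,0]
R13: Y=0.1613 on G[2,0]
R14: Y=0.002950 on G[2,0]
R15: Y=0.005952 on G[1,2]
Im: z[0]−=0.0124, z[1]+=0.0124
solve → V1=0.01236, V2=0.0008178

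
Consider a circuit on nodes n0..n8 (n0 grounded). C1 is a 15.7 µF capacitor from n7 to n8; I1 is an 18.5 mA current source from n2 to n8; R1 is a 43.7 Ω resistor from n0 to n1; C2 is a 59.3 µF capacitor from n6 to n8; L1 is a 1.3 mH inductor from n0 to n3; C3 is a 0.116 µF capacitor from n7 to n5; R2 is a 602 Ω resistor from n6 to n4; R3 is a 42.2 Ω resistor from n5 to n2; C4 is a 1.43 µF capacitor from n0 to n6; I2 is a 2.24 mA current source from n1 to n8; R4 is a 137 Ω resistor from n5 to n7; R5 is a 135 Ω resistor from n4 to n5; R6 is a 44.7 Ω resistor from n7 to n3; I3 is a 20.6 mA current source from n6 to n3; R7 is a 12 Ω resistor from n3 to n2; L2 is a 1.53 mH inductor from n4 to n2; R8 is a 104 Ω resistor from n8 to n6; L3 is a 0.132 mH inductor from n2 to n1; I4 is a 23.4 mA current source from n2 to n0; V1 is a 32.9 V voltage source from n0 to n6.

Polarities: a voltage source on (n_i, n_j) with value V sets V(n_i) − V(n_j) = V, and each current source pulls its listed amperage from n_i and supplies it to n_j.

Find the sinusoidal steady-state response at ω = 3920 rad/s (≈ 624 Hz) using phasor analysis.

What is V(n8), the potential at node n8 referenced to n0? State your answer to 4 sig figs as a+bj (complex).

-31.34-3.254j V

MNA unknowns: 8 node voltages V₁..V_8 plus 1 source current (V1)
C1: Y=0.000+0.06154j on G[7,8]
I1: z[2]−=0.0185, z[8]+=0.0185
R1: Y=0.02288+0.000j on G[0,1]
C2: Y=0.000+0.2325j on G[6,8]
L1: Y=0.000-0.1962j on G[0,3]
C3: Y=0.000+0.0004547j on G[7,5]
R2: Y=0.001661+0.000j on G[6,4]
R3: Y=0.02370+0.000j on G[5,2]
C4: Y=0.000+0.005606j on G[0,6]
I2: z[1]−=0.00224, z[8]+=0.00224
R4: Y=0.007299+0.000j on G[5,7]
R5: Y=0.007407+0.000j on G[4,5]
R6: Y=0.02237+0.000j on G[7,3]
I3: z[6]−=0.0206, z[3]+=0.0206
R7: Y=0.08333+0.000j on G[3,2]
L2: Y=0.000-0.1667j on G[4,2]
R8: Y=0.009615+0.000j on G[8,6]
L3: Y=0.000-1.933j on G[2,1]
I4: z[2]−=0.0234, z[0]+=0.0234
V1: row V0−V6=32.9, i_V1 at 0,6
solve → V1=-1.346-3.813j, V2=-1.300-3.827j, V3=1.202-4.056j, V4=-1.254-4.348j, V5=-5.874-6.375j, V6=-32.90+0.000j, V7=-25.98-15.45j, V8=-31.34-3.254j
aux → i_V1=-0.8034-0.5075j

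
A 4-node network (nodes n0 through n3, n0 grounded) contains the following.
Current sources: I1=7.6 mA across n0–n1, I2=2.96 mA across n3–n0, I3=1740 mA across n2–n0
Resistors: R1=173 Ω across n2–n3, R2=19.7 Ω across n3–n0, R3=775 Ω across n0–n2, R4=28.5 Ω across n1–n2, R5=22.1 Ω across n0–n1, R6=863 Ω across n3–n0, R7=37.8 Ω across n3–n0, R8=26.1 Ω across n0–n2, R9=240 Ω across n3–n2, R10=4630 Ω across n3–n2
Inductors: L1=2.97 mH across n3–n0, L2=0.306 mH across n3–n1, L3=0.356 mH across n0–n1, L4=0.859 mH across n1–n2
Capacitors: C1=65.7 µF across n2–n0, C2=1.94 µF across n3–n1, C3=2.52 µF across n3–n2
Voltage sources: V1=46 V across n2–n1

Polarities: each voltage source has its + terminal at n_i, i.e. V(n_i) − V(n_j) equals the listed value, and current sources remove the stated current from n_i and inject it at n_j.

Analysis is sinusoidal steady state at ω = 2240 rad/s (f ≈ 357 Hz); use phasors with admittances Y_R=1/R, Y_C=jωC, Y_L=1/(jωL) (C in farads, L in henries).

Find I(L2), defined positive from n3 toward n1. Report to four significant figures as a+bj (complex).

0.6040+1.145j A

MNA unknowns: 3 node voltages V₁..V_3 plus 1 source current (V1)
I1: z[0]−=0.0076, z[1]+=0.0076
R1: Y=0.005780+0.000j on G[2,3]
R2: Y=0.05076+0.000j on G[3,0]
R3: Y=0.001290+0.000j on G[0,2]
R4: Y=0.03509+0.000j on G[1,2]
I2: z[3]−=0.00296, z[0]+=0.00296
R5: Y=0.04525+0.000j on G[0,1]
L1: Y=0.000-0.1503j on G[3,0]
I3: z[2]−=1.74, z[0]+=1.74
R6: Y=0.001159+0.000j on G[3,0]
L2: Y=0.000-1.459j on G[3,1]
R7: Y=0.02646+0.000j on G[3,0]
R8: Y=0.03831+0.000j on G[0,2]
C1: Y=0.000+0.1472j on G[2,0]
C2: Y=0.000+0.004346j on G[3,1]
C3: Y=0.000+0.005645j on G[3,2]
R9: Y=0.004167+0.000j on G[3,2]
R10: Y=0.0002160+0.000j on G[3,2]
L3: Y=0.000-1.254j on G[0,1]
L4: Y=0.000-0.5197j on G[1,2]
V1: row V2−V1=46, i_V1 at 2,1
solve → V1=5.052-3.486j, V2=51.05-3.486j, V3=4.267-3.072j
aux → i_V1=-6.367+16.27j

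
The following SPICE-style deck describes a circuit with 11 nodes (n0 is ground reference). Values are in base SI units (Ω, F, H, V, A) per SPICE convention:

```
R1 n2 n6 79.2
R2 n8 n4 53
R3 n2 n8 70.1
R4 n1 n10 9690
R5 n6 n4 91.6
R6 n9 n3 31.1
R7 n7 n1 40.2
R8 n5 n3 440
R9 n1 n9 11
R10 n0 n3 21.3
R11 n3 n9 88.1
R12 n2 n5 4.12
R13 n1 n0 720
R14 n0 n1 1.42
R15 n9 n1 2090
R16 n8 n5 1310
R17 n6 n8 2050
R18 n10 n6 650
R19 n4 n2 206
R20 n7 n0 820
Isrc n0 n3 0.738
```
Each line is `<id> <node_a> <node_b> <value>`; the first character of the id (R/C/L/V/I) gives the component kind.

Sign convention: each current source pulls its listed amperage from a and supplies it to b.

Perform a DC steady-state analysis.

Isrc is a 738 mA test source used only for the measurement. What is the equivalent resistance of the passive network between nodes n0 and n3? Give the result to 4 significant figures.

MNA unknowns: 10 node voltages V₁..V_10
R1: Y=0.01263 on G[2,6]
R2: Y=0.01887 on G[8,4]
R3: Y=0.01427 on G[2,8]
R4: Y=0.0001032 on G[1,10]
R5: Y=0.01092 on G[6,4]
R6: Y=0.03215 on G[9,3]
R7: Y=0.02488 on G[7,1]
R8: Y=0.002273 on G[5,3]
R9: Y=0.09091 on G[1,9]
R10: Y=0.04695 on G[0,3]
R11: Y=0.01135 on G[3,9]
R12: Y=0.2427 on G[2,5]
R13: Y=0.001389 on G[1,0]
R14: Y=0.7042 on G[0,1]
R15: Y=0.0004785 on G[9,1]
R16: Y=0.0007634 on G[8,5]
R17: Y=0.0004878 on G[6,8]
R18: Y=0.001538 on G[10,6]
R19: Y=0.004854 on G[4,2]
R20: Y=0.001220 on G[7,0]
Isrc: z[0]−=0.738, z[3]+=0.738
solve → V1=0.3934, V2=9.412, V3=9.797, V4=9.391, V5=9.415, V6=9.366, V7=0.3750, V8=9.400, V9=3.426, V10=8.802

R_eq = 13.28 Ω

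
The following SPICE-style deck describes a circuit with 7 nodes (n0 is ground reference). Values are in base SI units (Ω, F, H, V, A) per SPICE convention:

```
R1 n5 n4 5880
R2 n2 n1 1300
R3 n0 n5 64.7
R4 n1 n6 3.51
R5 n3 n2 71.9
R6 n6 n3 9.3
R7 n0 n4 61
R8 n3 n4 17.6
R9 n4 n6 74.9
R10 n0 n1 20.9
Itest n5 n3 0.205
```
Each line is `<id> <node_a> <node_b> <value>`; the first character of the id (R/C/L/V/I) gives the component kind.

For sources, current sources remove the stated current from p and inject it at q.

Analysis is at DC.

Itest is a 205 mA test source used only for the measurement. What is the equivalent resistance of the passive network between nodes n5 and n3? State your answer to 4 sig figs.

R_eq = 87.07 Ω

Apply KCL at each of the 6 non-ground nodes and solve the resulting linear system.
Node n1: branches {R2, R4, R10} → V_1 = 2.980
Node n2: branches {R2, R5} → V_2 = 4.676
Node n3: branches {R5, R6, R8, Itest} → V_3 = 4.770
Node n4: branches {R1, R7, R8, R9} → V_4 = 3.634
Node n5: branches {R1, R3, Itest} → V_5 = -13.08
Node n6: branches {R4, R6, R9} → V_6 = 3.476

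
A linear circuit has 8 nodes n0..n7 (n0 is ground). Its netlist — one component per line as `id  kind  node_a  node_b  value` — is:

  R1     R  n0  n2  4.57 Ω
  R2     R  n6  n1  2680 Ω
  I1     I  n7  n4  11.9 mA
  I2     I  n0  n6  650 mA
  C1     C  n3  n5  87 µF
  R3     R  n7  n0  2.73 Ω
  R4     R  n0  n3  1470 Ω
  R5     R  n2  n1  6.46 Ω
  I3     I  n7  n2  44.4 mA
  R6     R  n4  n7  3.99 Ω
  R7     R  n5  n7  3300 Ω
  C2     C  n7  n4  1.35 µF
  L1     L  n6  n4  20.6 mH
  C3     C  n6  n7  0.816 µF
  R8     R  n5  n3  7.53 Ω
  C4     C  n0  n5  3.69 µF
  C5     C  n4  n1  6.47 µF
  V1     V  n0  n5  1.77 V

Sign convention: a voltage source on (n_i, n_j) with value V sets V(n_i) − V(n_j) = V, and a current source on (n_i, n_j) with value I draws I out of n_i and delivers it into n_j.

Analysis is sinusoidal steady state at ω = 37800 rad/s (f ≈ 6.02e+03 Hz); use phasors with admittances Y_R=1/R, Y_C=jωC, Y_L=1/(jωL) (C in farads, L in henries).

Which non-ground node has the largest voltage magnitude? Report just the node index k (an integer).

MNA unknowns: 7 node voltages V₁..V_7 plus 1 source current (V1)
R1: Y=0.2188+0.000j on G[0,2]
R2: Y=0.0003731+0.000j on G[6,1]
I1: z[7]−=0.0119, z[4]+=0.0119
I2: z[0]−=0.65, z[6]+=0.65
C1: Y=0.000+3.289j on G[3,5]
R3: Y=0.3663+0.000j on G[7,0]
R4: Y=0.0006803+0.000j on G[0,3]
R5: Y=0.1548+0.000j on G[2,1]
I3: z[7]−=0.0444, z[2]+=0.0444
R6: Y=0.2506+0.000j on G[4,7]
R7: Y=0.0003030+0.000j on G[5,7]
C2: Y=0.000+0.05103j on G[7,4]
L1: Y=0.000-0.001284j on G[6,4]
C3: Y=0.000+0.03084j on G[6,7]
R8: Y=0.1328+0.000j on G[5,3]
C4: Y=0.000+0.1395j on G[0,5]
C5: Y=0.000+0.2446j on G[4,1]
V1: row V0−V5=1.77, i_V1 at 0,5
solve → V1=0.9903+0.2031j, V2=0.5291+0.08415j, V3=-1.770-0.0003655j, V4=1.099-0.08761j, V5=-1.770+0.000j, V6=1.752-22.03j, V7=1.456-0.05023j
aux → i_V1=-0.002182-0.2469j

6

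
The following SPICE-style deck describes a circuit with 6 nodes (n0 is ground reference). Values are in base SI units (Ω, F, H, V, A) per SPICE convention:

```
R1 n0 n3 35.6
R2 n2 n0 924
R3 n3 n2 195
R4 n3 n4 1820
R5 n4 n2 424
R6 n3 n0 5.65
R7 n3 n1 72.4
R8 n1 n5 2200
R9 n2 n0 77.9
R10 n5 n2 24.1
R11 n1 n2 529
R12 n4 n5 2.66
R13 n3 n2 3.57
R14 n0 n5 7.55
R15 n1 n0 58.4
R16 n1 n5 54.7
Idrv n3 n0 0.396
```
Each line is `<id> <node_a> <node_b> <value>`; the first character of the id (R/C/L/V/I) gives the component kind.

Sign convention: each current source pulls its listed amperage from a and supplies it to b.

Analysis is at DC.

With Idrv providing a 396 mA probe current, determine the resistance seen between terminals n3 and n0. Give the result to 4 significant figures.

R_eq = 3.932 Ω

MNA unknowns: 5 node voltages V₁..V_5
R1: Y=0.02809 on G[0,3]
R2: Y=0.001082 on G[2,0]
R3: Y=0.005128 on G[3,2]
R4: Y=0.0005495 on G[3,4]
R5: Y=0.002358 on G[4,2]
R6: Y=0.1770 on G[3,0]
R7: Y=0.01381 on G[3,1]
R8: Y=0.0004545 on G[1,5]
R9: Y=0.01284 on G[2,0]
R10: Y=0.04149 on G[5,2]
R11: Y=0.001890 on G[1,2]
R12: Y=0.3759 on G[4,5]
R13: Y=0.2801 on G[3,2]
R14: Y=0.1325 on G[0,5]
R15: Y=0.01712 on G[1,0]
R16: Y=0.01828 on G[1,5]
Idrv: z[3]−=0.396, z[0]+=0.396
solve → V1=-0.5974, V2=-1.337, V3=-1.557, V4=-0.3690, V5=-0.3612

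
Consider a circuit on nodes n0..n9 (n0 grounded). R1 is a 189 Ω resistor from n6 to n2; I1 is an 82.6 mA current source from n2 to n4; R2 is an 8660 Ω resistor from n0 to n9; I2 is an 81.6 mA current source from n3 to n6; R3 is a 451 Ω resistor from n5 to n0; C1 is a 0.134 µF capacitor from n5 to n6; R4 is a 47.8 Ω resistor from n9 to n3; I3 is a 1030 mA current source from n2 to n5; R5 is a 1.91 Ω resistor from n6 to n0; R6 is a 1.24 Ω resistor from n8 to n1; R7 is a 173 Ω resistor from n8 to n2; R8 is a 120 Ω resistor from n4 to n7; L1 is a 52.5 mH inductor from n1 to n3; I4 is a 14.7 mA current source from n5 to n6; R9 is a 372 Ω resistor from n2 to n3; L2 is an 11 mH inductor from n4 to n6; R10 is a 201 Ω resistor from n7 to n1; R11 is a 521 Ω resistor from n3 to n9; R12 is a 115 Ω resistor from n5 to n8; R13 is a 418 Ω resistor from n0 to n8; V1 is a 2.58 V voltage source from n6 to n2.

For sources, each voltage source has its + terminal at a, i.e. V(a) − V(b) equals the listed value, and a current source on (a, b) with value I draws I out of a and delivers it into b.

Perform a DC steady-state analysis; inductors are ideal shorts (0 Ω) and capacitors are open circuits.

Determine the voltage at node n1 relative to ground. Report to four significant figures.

43.67 V

Apply KCL at each of the 9 non-ground nodes and solve the resulting linear system.
Node n1: branches {R6, L1, R10} → V_1 = 43.67
Node n2: branches {R1, I1, I3, R7, R9, V1} → V_2 = -3.334
Node n3: branches {I2, R4, L1, R9, R11} → V_3 = 43.67
Node n4: branches {I1, R8, L2} → V_4 = -0.7540
Node n5: branches {R3, C1, I3, I4, R12} → V_5 = 128.2
Node n6: branches {R1, I2, C1, R5, I4, L2, V1} → V_6 = -0.7540
Node n7: branches {R8, R10} → V_7 = 15.85
Node n8: branches {R6, R7, R12, R13} → V_8 = 44.10
Node n9: branches {R2, R4, R11} → V_9 = 43.45
Source currents: i(L1)=0.2130, i(L2)=0.2210, i(V1)=0.6984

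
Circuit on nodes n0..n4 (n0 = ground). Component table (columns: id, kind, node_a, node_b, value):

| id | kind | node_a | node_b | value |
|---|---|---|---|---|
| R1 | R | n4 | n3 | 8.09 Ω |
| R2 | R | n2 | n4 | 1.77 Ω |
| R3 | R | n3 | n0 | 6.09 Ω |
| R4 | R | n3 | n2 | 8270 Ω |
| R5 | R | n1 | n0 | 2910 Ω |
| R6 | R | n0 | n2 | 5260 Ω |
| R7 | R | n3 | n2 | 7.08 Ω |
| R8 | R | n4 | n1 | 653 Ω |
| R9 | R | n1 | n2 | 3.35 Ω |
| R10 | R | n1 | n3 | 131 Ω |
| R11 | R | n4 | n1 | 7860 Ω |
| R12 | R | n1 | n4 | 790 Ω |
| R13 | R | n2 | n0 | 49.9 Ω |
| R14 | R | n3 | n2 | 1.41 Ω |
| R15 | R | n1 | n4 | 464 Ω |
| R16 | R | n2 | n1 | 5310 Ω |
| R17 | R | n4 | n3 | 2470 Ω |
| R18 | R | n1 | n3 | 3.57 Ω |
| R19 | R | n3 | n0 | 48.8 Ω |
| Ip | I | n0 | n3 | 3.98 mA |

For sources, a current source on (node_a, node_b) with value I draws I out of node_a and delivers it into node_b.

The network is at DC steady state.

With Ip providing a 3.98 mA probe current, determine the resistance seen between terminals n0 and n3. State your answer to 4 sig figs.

Apply KCL at each of the 4 non-ground nodes and solve the resulting linear system.
Node n1: branches {R5, R8, R9, R10, R11, R12, R15, R16, R18} → V_1 = 0.01923
Node n2: branches {R2, R4, R6, R7, R9, R13, R14, R16} → V_2 = 0.01907
Node n3: branches {R1, R3, R4, R7, R10, R14, R17, R18, R19, Ip} → V_3 = 0.01942
Node n4: branches {R1, R2, R8, R11, R12, R15, R17} → V_4 = 0.01913

R_eq = 4.880 Ω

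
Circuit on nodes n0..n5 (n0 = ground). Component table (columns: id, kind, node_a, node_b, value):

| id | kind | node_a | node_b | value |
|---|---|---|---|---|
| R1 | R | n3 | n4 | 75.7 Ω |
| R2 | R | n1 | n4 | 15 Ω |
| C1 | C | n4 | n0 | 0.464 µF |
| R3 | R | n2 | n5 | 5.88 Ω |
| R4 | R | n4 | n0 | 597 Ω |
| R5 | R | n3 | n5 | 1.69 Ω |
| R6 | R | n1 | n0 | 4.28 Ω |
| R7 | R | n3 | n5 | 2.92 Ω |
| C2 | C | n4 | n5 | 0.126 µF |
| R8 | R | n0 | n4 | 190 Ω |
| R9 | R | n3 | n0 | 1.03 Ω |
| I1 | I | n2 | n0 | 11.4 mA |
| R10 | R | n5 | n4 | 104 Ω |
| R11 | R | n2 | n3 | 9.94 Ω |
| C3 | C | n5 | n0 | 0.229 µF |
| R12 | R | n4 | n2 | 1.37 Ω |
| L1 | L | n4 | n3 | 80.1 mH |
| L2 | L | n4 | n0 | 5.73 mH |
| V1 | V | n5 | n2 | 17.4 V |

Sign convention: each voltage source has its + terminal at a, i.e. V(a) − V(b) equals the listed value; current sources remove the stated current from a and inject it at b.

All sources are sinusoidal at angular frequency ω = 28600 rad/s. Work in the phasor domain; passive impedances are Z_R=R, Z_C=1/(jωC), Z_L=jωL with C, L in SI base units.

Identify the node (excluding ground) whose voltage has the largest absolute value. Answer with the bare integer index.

MNA unknowns: 5 node voltages V₁..V_5 plus 1 source current (V1)
R1: Y=0.01321+0.000j on G[3,4]
R2: Y=0.06667+0.000j on G[1,4]
C1: Y=0.000+0.01327j on G[4,0]
R3: Y=0.1701+0.000j on G[2,5]
R4: Y=0.001675+0.000j on G[4,0]
R5: Y=0.5917+0.000j on G[3,5]
R6: Y=0.2336+0.000j on G[1,0]
R7: Y=0.3425+0.000j on G[3,5]
C2: Y=0.000+0.003604j on G[4,5]
R8: Y=0.005263+0.000j on G[0,4]
R9: Y=0.9709+0.000j on G[3,0]
I1: z[2]−=0.0114, z[0]+=0.0114
R10: Y=0.009615+0.000j on G[5,4]
R11: Y=0.1006+0.000j on G[2,3]
C3: Y=0.000+0.006549j on G[5,0]
R12: Y=0.7299+0.000j on G[4,2]
L1: Y=0.000-0.0004365j on G[4,3]
L2: Y=0.000-0.006102j on G[4,0]
V1: row V5−V2=17.4, i_V1 at 5,2
solve → V1=-2.798+0.05875j, V2=-14.08+0.09754j, V3=0.7544+0.05461j, V4=-12.61+0.2647j, V5=3.324+0.09754j
aux → i_V1=-5.513-0.1177j

2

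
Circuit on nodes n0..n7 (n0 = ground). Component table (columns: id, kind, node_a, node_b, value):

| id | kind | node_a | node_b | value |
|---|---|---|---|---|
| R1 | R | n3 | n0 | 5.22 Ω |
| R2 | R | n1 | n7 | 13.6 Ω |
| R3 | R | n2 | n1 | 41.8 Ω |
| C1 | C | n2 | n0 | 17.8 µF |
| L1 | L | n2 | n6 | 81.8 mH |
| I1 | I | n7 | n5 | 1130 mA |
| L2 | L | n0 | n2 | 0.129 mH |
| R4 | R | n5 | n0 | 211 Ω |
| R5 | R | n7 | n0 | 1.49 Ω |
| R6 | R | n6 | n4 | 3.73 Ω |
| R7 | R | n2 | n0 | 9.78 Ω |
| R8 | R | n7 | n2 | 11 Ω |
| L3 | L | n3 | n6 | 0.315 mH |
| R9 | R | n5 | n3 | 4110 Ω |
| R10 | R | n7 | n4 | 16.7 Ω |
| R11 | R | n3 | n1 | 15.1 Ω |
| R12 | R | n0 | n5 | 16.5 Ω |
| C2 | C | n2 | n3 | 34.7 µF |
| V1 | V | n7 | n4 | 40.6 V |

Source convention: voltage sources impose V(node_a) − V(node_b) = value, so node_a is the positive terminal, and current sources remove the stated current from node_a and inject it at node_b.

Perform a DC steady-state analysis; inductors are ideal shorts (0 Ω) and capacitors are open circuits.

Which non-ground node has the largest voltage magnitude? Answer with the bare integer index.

MNA unknowns: 7 node voltages V₁..V_7 plus 4 source currents (L1, L2, L3, V1)
R1: Y=0.1916 on G[3,0]
R2: Y=0.07353 on G[1,7]
R3: Y=0.02392 on G[2,1]
C1: Y=0.000 on G[2,0]
L1: row V2−V6=0, i_L1 at 2,6
I1: z[7]−=1.13, z[5]+=1.13
L2: row V0−V2=0, i_L2 at 0,2
R4: Y=0.004739 on G[5,0]
R5: Y=0.6711 on G[7,0]
R6: Y=0.2681 on G[6,4]
R7: Y=0.1022 on G[2,0]
R8: Y=0.09091 on G[7,2]
L3: row V3−V6=0, i_L3 at 3,6
R9: Y=0.0002433 on G[5,3]
R10: Y=0.05988 on G[7,4]
R11: Y=0.06623 on G[3,1]
R12: Y=0.06061 on G[0,5]
C2: Y=0.000 on G[2,3]
V1: row V7−V4=40.6, i_V1 at 7,4
solve → V1=4.093, V2=0.000, V3=0.000, V4=-31.49, V5=17.23, V6=0.000, V7=9.111
aux → i_L1=8.167, i_L2=7.241, i_L3=0.2753, i_V1=-10.87

4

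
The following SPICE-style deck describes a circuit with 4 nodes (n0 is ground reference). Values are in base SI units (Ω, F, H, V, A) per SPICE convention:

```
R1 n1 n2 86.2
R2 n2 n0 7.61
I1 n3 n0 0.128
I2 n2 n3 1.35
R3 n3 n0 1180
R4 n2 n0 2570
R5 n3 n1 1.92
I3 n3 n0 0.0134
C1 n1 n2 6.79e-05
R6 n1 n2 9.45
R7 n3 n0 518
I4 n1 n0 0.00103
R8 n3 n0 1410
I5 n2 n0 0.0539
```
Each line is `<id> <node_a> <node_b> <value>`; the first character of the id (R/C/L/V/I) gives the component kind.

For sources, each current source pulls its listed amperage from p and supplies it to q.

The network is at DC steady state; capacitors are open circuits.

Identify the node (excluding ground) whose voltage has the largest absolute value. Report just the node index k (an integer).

3

Element admittances at DC:
  Y(R1) = 0.01160 S between n1,n2
  Y(R2) = 0.1314 S between n2,n0
  I1: injects 0.128 A into n0 (from n3)
  I2: injects 1.35 A into n3 (from n2)
  Y(R3) = 0.0008475 S between n3,n0
  Y(R4) = 0.0003891 S between n2,n0
  Y(R5) = 0.5208 S between n3,n1
  I3: injects 0.0134 A into n0 (from n3)
  Y(C1) = 0.000 S between n1,n2
  Y(R6) = 0.1058 S between n1,n2
  Y(R7) = 0.001931 S between n3,n0
  I4: injects 0.00103 A into n0 (from n1)
  Y(R8) = 0.0007092 S between n3,n0
  I5: injects 0.0539 A into n0 (from n2)
Assemble and solve the 3×3 MNA system:
  V(n1)=8.207  V(n2)=-1.766  V(n3)=10.46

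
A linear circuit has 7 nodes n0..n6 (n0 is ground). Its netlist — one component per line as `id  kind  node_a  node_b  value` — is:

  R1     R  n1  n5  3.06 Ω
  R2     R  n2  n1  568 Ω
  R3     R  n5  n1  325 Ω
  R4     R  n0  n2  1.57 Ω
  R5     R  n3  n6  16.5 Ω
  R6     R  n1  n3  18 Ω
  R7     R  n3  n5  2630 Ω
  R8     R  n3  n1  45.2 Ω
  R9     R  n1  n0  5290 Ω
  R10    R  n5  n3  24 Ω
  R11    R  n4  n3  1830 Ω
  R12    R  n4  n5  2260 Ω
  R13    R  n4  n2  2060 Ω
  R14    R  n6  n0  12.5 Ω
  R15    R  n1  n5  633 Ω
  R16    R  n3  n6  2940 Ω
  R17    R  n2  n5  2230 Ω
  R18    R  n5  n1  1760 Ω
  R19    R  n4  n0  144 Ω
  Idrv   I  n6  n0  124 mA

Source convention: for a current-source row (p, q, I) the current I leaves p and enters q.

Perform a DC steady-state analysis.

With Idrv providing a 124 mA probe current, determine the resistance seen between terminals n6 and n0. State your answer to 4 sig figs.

Apply KCL at each of the 6 non-ground nodes and solve the resulting linear system.
Node n1: branches {R1, R2, R3, R6, R8, R9, R15, R18} → V_1 = -1.386
Node n2: branches {R2, R4, R13, R17} → V_2 = -0.004914
Node n3: branches {R5, R6, R7, R8, R10, R11, R16} → V_3 = -1.419
Node n4: branches {R11, R12, R13, R19} → V_4 = -0.1653
Node n5: branches {R1, R3, R7, R10, R12, R15, R17, R18} → V_5 = -1.387
Node n6: branches {R5, R14, R16, Idrv} → V_6 = -1.493

R_eq = 12.04 Ω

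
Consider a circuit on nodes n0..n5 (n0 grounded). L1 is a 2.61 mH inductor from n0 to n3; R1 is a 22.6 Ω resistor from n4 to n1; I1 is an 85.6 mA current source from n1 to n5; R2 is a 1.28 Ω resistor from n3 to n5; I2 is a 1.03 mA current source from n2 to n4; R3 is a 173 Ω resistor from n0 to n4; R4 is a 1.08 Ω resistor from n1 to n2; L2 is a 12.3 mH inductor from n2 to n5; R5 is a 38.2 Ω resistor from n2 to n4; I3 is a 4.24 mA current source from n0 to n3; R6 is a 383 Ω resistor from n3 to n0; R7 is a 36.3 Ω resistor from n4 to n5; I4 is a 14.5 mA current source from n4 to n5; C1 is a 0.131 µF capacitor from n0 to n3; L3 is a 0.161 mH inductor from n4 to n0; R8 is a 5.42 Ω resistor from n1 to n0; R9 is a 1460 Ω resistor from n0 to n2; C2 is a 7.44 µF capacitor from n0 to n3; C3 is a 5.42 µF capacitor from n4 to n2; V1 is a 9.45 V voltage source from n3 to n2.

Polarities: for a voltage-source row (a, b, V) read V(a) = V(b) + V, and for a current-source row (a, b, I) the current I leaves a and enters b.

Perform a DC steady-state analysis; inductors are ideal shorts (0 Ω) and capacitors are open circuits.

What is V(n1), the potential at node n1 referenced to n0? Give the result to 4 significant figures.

MNA unknowns: 5 node voltages V₁..V_5 plus 4 source currents (L1, L2, L3, V1)
L1: row V0−V3=0, i_L1 at 0,3
R1: Y=0.04425 on G[4,1]
I1: z[1]−=0.0856, z[5]+=0.0856
R2: Y=0.7812 on G[3,5]
I2: z[2]−=0.00103, z[4]+=0.00103
R3: Y=0.005780 on G[0,4]
R4: Y=0.9259 on G[1,2]
L2: row V2−V5=0, i_L2 at 2,5
R5: Y=0.02618 on G[2,4]
I3: z[0]−=0.00424, z[3]+=0.00424
R6: Y=0.002611 on G[3,0]
R7: Y=0.02755 on G[4,5]
I4: z[4]−=0.0145, z[5]+=0.0145
C1: Y=0.000 on G[0,3]
L3: row V4−V0=0, i_L3 at 4,0
R8: Y=0.1845 on G[1,0]
R9: Y=0.0006849 on G[0,2]
C2: Y=0.000 on G[0,3]
C3: Y=0.000 on G[4,2]
V1: row V3−V2=9.45, i_V1 at 3,2
solve → V1=-7.652, V2=-9.450, V3=0.000, V4=0.000, V5=-9.450
aux → i_L1=-2.282, i_L2=-7.743, i_L3=-0.8598, i_V1=-9.661

-7.652 V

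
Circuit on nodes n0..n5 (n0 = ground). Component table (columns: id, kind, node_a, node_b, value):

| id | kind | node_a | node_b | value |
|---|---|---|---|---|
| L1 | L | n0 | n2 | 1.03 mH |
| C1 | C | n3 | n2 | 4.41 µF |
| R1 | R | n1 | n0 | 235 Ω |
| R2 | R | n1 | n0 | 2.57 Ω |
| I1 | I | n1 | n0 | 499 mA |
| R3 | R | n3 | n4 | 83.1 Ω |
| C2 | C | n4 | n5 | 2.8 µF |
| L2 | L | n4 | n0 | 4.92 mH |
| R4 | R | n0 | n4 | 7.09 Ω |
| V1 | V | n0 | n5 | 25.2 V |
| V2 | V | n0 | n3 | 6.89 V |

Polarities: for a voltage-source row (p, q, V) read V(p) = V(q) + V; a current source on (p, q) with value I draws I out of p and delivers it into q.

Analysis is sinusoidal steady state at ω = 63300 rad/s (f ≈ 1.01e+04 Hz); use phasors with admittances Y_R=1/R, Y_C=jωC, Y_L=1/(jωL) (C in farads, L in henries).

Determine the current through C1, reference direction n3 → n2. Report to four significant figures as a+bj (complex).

0.000+0.1118j A

MNA unknowns: 5 node voltages V₁..V_5 plus 2 source currents (V1, V2)
L1: Y=0.000-0.01534j on G[0,2]
C1: Y=0.000+0.2792j on G[3,2]
R1: Y=0.004255+0.000j on G[1,0]
R2: Y=0.3891+0.000j on G[1,0]
I1: z[1]−=0.499, z[0]+=0.499
R3: Y=0.01203+0.000j on G[3,4]
C2: Y=0.000+0.1772j on G[4,5]
L2: Y=0.000-0.003211j on G[4,0]
R4: Y=0.1410+0.000j on G[0,4]
V1: row V0−V5=25.2, i_V1 at 0,5
V2: row V0−V3=6.89, i_V2 at 0,3
solve → V1=-1.269+0.000j, V2=-7.291+0.000j, V3=-6.890+0.000j, V4=-14.71-12.46j, V5=-25.20+0.000j
aux → i_V1=-2.208-1.860j, i_V2=0.09405+0.2617j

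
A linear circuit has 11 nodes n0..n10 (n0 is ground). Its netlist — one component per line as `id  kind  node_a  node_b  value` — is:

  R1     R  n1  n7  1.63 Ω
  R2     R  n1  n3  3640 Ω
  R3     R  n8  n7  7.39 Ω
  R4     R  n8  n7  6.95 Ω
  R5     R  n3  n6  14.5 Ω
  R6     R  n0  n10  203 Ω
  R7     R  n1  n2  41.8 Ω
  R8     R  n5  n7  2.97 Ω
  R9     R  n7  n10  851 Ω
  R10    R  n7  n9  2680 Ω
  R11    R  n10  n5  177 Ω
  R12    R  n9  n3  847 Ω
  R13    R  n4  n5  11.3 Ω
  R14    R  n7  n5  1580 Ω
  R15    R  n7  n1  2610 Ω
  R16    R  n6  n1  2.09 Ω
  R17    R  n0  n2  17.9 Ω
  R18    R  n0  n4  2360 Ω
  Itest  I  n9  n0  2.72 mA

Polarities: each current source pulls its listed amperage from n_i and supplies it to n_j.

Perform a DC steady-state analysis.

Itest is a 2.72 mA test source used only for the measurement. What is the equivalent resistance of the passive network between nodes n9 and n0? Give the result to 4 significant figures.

R_eq = 703.1 Ω

Apply KCL at each of the 10 non-ground nodes and solve the resulting linear system.
Node n1: branches {R1, R2, R7, R15, R16} → V_1 = -0.1359
Node n2: branches {R7, R17} → V_2 = -0.04074
Node n3: branches {R2, R5, R12} → V_3 = -0.1698
Node n4: branches {R13, R18} → V_4 = -0.1345
Node n5: branches {R8, R11, R13, R14} → V_5 = -0.1351
Node n6: branches {R5, R16} → V_6 = -0.1402
Node n7: branches {R1, R3, R4, R8, R9, R10, R14, R15} → V_7 = -0.1362
Node n8: branches {R3, R4} → V_8 = -0.1362
Node n9: branches {R10, R12, Itest} → V_9 = -1.912
Node n10: branches {R6, R9, R11} → V_10 = -0.07858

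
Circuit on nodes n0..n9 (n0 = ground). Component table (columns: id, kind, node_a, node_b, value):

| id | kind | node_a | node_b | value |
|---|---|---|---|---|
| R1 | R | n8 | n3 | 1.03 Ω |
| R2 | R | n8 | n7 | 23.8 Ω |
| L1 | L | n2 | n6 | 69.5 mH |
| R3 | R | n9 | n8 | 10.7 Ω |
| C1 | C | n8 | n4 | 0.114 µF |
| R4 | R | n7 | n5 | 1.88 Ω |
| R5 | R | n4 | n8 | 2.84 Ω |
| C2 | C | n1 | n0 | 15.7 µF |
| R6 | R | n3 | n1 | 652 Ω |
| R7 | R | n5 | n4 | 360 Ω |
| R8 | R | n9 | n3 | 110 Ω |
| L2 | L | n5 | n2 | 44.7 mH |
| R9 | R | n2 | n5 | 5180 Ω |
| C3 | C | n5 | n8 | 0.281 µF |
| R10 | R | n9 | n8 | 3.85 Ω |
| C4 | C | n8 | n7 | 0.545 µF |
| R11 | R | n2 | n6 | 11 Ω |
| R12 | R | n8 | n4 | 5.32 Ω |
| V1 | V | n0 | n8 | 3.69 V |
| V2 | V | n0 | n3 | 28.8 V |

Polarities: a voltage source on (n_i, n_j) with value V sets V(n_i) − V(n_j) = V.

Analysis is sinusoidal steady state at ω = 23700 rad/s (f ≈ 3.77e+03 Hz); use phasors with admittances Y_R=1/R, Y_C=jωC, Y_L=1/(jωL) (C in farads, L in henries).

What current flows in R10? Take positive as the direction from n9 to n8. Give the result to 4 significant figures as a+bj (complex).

Apply KCL at each of the 9 non-ground nodes and solve the resulting linear system.
Node n1: branches {C2, R6} → V_1 = -0.0004893+0.1187j
Node n2: branches {L1, L2, R9, R11} → V_2 = -3.690+0.000j
Node n3: branches {R1, R6, R8, V2} → V_3 = -28.80+0.000j
Node n4: branches {C1, R5, R7, R12} → V_4 = -3.690+0.000j
Node n5: branches {R4, R7, L2, R9, C3} → V_5 = -3.690+0.000j
Node n6: branches {L1, R11} → V_6 = -3.690+0.000j
Node n7: branches {R2, R4, C4} → V_7 = -3.690+0.000j
Node n8: branches {R1, R2, R3, C1, R5, C3, R10, C4, R12, V1} → V_8 = -3.690+0.000j
Node n9: branches {R3, R8, R10} → V_9 = -4.320+0.000j
Source currents: i(V1)=24.60+0.000j, i(V2)=-24.65-0.0001821j

-0.1637+0.000j A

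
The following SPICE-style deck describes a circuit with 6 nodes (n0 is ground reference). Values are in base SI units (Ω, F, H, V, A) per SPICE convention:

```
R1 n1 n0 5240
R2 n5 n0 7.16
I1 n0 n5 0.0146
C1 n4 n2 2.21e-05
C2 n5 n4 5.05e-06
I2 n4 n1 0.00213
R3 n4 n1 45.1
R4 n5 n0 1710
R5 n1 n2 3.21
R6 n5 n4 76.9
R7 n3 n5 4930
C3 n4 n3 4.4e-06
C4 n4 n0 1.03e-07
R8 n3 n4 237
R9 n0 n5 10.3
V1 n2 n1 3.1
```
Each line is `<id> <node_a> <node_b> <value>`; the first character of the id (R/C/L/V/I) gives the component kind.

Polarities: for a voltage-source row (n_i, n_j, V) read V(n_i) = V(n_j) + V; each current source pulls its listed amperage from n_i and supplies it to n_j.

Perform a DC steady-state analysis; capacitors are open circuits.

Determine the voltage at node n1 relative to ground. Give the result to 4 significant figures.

0.1539 V

Element admittances at DC:
  Y(R1) = 0.0001908 S between n1,n0
  Y(R2) = 0.1397 S between n5,n0
  I1: injects 0.0146 A into n5 (from n0)
  Y(C1) = 0.000 S between n4,n2
  Y(C2) = 0.000 S between n5,n4
  I2: injects 0.00213 A into n1 (from n4)
  Y(R3) = 0.02217 S between n4,n1
  Y(R4) = 0.0005848 S between n5,n0
  Y(R5) = 0.3115 S between n1,n2
  Y(R6) = 0.01300 S between n5,n4
  Y(R7) = 0.0002028 S between n3,n5
  Y(C3) = 0.000 S between n4,n3
  Y(C4) = 0.000 S between n4,n0
  Y(R8) = 0.004219 S between n3,n4
  Y(R9) = 0.09709 S between n0,n5
  V1: constraint V(n2)−V(n1) = 3.1
Assemble and solve the 6×6 MNA system:
  V(n1)=0.1539  V(n2)=3.254  V(n3)=0.05927  V(n4)=0.05917  V(n5)=0.06139
  i(V1)=-0.9657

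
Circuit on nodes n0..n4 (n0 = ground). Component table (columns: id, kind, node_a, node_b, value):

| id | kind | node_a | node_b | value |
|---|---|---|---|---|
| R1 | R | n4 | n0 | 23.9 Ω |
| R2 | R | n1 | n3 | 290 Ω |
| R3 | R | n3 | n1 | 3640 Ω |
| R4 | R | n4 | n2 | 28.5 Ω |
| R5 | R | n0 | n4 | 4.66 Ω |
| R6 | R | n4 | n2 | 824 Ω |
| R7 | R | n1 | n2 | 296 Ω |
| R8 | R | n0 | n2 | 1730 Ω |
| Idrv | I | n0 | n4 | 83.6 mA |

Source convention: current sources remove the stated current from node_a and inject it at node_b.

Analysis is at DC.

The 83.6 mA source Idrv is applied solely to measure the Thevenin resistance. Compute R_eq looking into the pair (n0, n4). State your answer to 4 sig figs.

MNA unknowns: 4 node voltages V₁..V_4
R1: Y=0.04184 on G[4,0]
R2: Y=0.003448 on G[1,3]
R3: Y=0.0002747 on G[3,1]
R4: Y=0.03509 on G[4,2]
R5: Y=0.2146 on G[0,4]
R6: Y=0.001214 on G[4,2]
R7: Y=0.003378 on G[1,2]
R8: Y=0.0005780 on G[0,2]
Idrv: z[0]−=0.0836, z[4]+=0.0836
solve → V1=0.3202, V2=0.3202, V3=0.3202, V4=0.3253

R_eq = 3.891 Ω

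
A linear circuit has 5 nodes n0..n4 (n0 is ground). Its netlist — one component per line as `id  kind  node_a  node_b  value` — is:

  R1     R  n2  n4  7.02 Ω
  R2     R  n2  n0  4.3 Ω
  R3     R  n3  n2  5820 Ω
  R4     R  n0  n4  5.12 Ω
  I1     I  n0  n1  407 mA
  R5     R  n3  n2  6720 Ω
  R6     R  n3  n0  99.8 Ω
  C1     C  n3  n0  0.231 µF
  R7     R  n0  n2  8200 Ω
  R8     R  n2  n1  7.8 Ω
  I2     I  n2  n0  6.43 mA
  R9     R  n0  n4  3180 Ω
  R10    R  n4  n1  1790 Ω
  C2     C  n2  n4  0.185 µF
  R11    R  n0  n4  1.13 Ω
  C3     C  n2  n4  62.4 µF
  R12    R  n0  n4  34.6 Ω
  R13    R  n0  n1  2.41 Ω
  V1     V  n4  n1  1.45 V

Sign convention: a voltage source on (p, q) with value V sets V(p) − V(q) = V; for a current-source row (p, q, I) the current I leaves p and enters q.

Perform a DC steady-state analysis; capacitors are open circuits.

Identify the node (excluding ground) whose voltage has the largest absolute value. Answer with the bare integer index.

MNA unknowns: 4 node voltages V₁..V_4 plus 1 source current (V1)
R1: Y=0.1425 on G[2,4]
R2: Y=0.2326 on G[2,0]
R3: Y=0.0001718 on G[3,2]
R4: Y=0.1953 on G[0,4]
I1: z[0]−=0.407, z[1]+=0.407
R5: Y=0.0001488 on G[3,2]
R6: Y=0.01002 on G[3,0]
C1: Y=0.000 on G[3,0]
R7: Y=0.0001220 on G[0,2]
R8: Y=0.1282 on G[2,1]
I2: z[2]−=0.00643, z[0]+=0.00643
R9: Y=0.0003145 on G[0,4]
R10: Y=0.0005587 on G[4,1]
C2: Y=0.000 on G[2,4]
R11: Y=0.8850 on G[0,4]
C3: Y=0.000 on G[2,4]
R12: Y=0.02890 on G[0,4]
R13: Y=0.4149 on G[0,1]
V1: row V4−V1=1.45, i_V1 at 4,1
solve → V1=-0.7885, V2=-0.02639, V3=-0.0008184, V4=0.6615
aux → i_V1=-0.8327

1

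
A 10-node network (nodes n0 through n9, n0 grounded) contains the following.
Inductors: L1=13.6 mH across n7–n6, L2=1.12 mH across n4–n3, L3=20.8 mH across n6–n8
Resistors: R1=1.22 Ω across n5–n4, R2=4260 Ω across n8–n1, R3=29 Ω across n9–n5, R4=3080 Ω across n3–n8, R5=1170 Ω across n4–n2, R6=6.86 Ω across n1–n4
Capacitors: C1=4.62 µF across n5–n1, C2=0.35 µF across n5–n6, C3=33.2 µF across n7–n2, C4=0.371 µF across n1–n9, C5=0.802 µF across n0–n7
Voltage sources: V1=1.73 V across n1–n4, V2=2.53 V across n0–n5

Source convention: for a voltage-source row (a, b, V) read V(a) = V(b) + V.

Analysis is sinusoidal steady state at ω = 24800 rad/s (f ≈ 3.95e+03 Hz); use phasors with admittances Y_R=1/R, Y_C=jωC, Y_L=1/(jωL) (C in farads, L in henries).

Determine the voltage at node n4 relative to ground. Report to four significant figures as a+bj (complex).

Element admittances at ω=24800 rad/s:
  Y(L1) = 0.000-0.002965j S between n7,n6
  Y(R1) = 0.8197+0.000j S between n5,n4
  Y(C1) = 0.000+0.1146j S between n5,n1
  Y(R2) = 0.0002347+0.000j S between n8,n1
  Y(C2) = 0.000+0.008680j S between n5,n6
  Y(L2) = 0.000-0.03600j S between n4,n3
  Y(R3) = 0.03448+0.000j S between n9,n5
  Y(C3) = 0.000+0.8234j S between n7,n2
  Y(R4) = 0.0003247+0.000j S between n3,n8
  Y(C4) = 0.000+0.009201j S between n1,n9
  Y(R5) = 0.0008547+0.000j S between n4,n2
  Y(C5) = 0.000+0.01989j S between n0,n7
  Y(R6) = 0.1458+0.000j S between n1,n4
  Y(L3) = 0.000-0.001939j S between n6,n8
  V1: constraint V(n1)−V(n4) = 1.73
  V2: constraint V(n0)−V(n5) = 2.53
Assemble and solve the 11×11 MNA system:
  V(n1)=-0.8407-0.2522j  V(n2)=0.7240+0.2291j  V(n3)=-2.576-0.2661j  V(n4)=-2.571-0.2522j  V(n5)=-2.530+0.000j  V(n6)=-4.275-0.3384j  V(n7)=0.7245+0.2257j  V(n8)=-4.109+0.3141j  V(n9)=-2.355+0.4040j
  i(V1)=-0.2879-0.2073j  i(V2)=-0.004488+0.01441j

-2.571-0.2522j V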